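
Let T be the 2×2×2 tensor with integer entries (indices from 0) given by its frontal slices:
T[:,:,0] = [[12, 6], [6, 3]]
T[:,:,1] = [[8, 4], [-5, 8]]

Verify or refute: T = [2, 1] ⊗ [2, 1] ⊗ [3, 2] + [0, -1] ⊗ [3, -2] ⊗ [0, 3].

Reconstruct entrywise from the claimed factors. For example, T[1,0,0] = 6 and Σₗ aₗ[1]bₗ[0]cₗ[0] = (1)·(2)·(3) + (-1)·(3)·(0) = 6; checking all 8 entries, every one matches. The claim holds.

Yes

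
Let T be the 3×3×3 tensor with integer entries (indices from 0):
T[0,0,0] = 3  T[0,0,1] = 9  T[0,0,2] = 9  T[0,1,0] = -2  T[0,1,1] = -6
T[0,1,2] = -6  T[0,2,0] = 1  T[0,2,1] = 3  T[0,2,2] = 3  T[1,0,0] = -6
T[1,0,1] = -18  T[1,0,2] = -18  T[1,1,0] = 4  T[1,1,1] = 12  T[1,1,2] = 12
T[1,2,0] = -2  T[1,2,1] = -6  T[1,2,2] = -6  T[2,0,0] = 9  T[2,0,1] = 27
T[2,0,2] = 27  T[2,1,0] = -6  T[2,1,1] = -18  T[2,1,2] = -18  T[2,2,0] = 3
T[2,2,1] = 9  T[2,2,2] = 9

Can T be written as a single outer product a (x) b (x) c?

Yes

The mode-1 fibre T[:,0,0] = [3, -6, 9] gives a = [1, -2, 3] (primitive direction); the mode-2 fibre T[0,:,0] = [3, -2, 1] gives b = [3, -2, 1]; then c[k] = T[0,0,k] / (a[0]·b[0]) = [3, 9, 9] / 3 = [1, 3, 3].
Expanding [1, -2, 3] (x) [3, -2, 1] (x) [1, 3, 3] reproduces all 27 entries of T, so T = [1, -2, 3] (x) [3, -2, 1] (x) [1, 3, 3] and rank(T) ≤ 1.
Equivalently every frontal slice T[:,:,k] is c[k] times the rank-1 matrix [1, -2, 3] (x) [3, -2, 1]. So T has rank 1 (it is nonzero).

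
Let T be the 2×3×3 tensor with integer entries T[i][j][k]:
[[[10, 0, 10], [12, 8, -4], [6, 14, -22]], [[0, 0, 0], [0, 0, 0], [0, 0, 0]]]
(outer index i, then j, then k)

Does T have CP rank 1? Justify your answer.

No

The mode-3 unfolding of T (rows indexed by k, columns by (i,j) = (0,0), (0,1), (0,2), (1,0), (1,1), (1,2)) is [[10, 12, 6, 0, 0, 0], [0, 8, 14, 0, 0, 0], [10, -4, -22, 0, 0, 0]].
There the 2×2 minor on rows k ∈ {0, 1}, columns (i,j) ∈ {(0,0), (0,1)} is det [[10, 12], [0, 8]] = 80 ≠ 0, so this unfolding has rank ≥ 2; CP rank is at least every unfolding rank, so rank(T) ≥ 2.
In particular rank(T) ≥ 2 > 1, so T is not rank-1.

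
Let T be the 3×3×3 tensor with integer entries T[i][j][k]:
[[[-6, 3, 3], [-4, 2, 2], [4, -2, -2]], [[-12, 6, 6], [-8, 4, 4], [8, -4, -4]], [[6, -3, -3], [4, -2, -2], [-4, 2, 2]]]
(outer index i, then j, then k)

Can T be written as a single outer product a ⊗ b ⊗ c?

Yes

The mode-1 fibre T[:,0,0] = [-6, -12, 6] gives a = [1, 2, -1] (primitive direction); the mode-2 fibre T[0,:,0] = [-6, -4, 4] gives b = [3, 2, -2]; then c[k] = T[0,0,k] / (a[0]·b[0]) = [-6, 3, 3] / 3 = [-2, 1, 1].
Expanding [1, 2, -1] ⊗ [3, 2, -2] ⊗ [-2, 1, 1] reproduces all 27 entries of T, so T = [1, 2, -1] ⊗ [3, 2, -2] ⊗ [-2, 1, 1] and rank(T) ≤ 1.
Equivalently every frontal slice T[:,:,k] is c[k] times the rank-1 matrix [1, 2, -1] ⊗ [3, 2, -2]. So T has rank 1 (it is nonzero).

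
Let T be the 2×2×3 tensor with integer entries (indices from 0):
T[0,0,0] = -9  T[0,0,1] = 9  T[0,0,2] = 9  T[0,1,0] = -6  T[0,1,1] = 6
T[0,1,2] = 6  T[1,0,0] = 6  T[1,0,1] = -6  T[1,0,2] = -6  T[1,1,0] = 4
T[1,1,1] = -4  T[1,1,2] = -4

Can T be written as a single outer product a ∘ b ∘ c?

Yes

If T = a ∘ b ∘ c then every fibre of T is a multiple of the corresponding factor, so read the factors off the fibres through the nonzero entry T[0,0,0] = -9.
The mode-1 fibre T[:,0,0] = [-9, 6] gives a = [3, -2] (primitive direction); the mode-2 fibre T[0,:,0] = [-9, -6] gives b = [3, 2]; then c[k] = T[0,0,k] / (a[0]·b[0]) = [-9, 9, 9] / 9 = [-1, 1, 1].
Expanding [3, -2] ∘ [3, 2] ∘ [-1, 1, 1] reproduces all 12 entries of T, so T = [3, -2] ∘ [3, 2] ∘ [-1, 1, 1] and rank(T) ≤ 1.
Equivalently every frontal slice T[:,:,k] is c[k] times the rank-1 matrix [3, -2] ∘ [3, 2]. So T has rank 1 (it is nonzero).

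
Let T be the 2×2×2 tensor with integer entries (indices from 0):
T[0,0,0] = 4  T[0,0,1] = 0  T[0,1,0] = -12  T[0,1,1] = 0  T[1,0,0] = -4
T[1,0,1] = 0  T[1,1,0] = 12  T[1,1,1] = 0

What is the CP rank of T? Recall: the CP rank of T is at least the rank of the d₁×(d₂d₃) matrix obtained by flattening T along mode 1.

Lower bound: T ≠ 0 (e.g. T[0,0,0] = 4), so rank(T) ≥ 1.
Upper bound: the mode-1 fibre T[:,0,0] = [4, -4] gives a = (1, -1) (primitive direction); the mode-2 fibre T[0,:,0] = [4, -12] gives b = (1, -3); then c[k] = T[0,0,k] / (a[0]·b[0]) = [4, 0] / 1 = (4, 0).
Expanding (1, -1) ⊗ (1, -3) ⊗ (4, 0) reproduces all 8 entries of T, so T = (1, -1) ⊗ (1, -3) ⊗ (4, 0) and rank(T) ≤ 1.
These bounds meet, so rank(T) = 1.

1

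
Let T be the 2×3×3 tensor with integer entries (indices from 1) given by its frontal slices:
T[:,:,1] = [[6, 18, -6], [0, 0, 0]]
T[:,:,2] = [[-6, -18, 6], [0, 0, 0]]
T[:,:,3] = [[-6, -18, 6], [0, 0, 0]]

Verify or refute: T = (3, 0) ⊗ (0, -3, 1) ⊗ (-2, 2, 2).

Reconstruct entry (1,1,1) from the claimed factors: Σₗ aₗ[1]bₗ[1]cₗ[1] = (3)·(0)·(-2) = 0, but T[1,1,1] = 6. The claim is false.

No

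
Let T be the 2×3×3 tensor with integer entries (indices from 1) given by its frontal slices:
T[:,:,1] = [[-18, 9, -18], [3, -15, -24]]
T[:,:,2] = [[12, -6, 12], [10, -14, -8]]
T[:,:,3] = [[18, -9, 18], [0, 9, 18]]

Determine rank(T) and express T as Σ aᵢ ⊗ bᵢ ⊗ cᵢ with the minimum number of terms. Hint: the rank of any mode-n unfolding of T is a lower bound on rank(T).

rank(T) = 2

Lower bound: the mode-2 unfolding of T (rows indexed by j, columns by (i,k) = (1,1), (1,2), (1,3), (2,1), (2,2), (2,3)) is [[-18, 12, 18, 3, 10, 0], [9, -6, -9, -15, -14, 9], [-18, 12, 18, -24, -8, 18]].
There the 2×2 minor on rows j ∈ {1, 2}, columns (i,k) ∈ {(1,1), (2,1)} is det [[-18, 3], [9, -15]] = 243 ≠ 0, so this unfolding has rank ≥ 2; CP rank is at least every unfolding rank, so rank(T) ≥ 2. (Unfolding ranks only ever bound the CP rank from below — rank(T) can be strictly larger than all of them — so the matching upper bound has to come from an explicit 2-term decomposition.)
Upper bound — finding two terms. Write S_k = T[:,:,k] for the frontal slices: S₁ = [[-18, 9, -18], [3, -15, -24]], S₂ = [[12, -6, 12], [10, -14, -8]], S₃ = [[18, -9, 18], [0, 9, 18]].
If T = a₁ ⊗ b₁ ⊗ c₁ + a₂ ⊗ b₂ ⊗ c₂ then each S_k = c₁[k]·a₁b₁ᵀ + c₂[k]·a₂b₂ᵀ. S₁ and S₂ are linearly independent, so a₁b₁ᵀ and a₂b₂ᵀ must span the same plane of matrices: they are the rank-1 matrices of the form x·S₁ + y·S₂.
The 2×2 minor of x·S₁ + y·S₂ on rows {1,2}, columns {1,2} is 243·x² − 108·y² = 27·(3·x − 2·y)(3·x + 2·y), vanishing at (x:y) = (2:3) and (2:-3).
M₁ = 2·S₁ + 3·S₂ = [[0, 0, 0], [36, -72, -72]] = 36·(0, 1)(1, -2, -2)ᵀ and M₂ = 2·S₁ − 3·S₂ = [[-72, 36, -72], [-24, 12, -24]] = (-12)·(3, 1)(2, -1, 2)ᵀ, so take a₁ = (0, 1), b₁ = (1, -2, -2), a₂ = (3, 1), b₂ = (2, -1, 2).
Each slice is an integer combination of E₁ = a₁b₁ᵀ and E₂ = a₂b₂ᵀ: S₁ = 9·E₁ − 3·E₂, S₂ = 6·E₁ + 2·E₂, S₃ = −6·E₁ + 3·E₂; reading off coefficients, c₁ = (9, 6, -6) and c₂ = (-3, 2, 3).
Hence T = (0, 1) ⊗ (1, -2, -2) ⊗ (9, 6, -6) + (3, 1) ⊗ (2, -1, 2) ⊗ (-3, 2, 3), so rank(T) ≤ 2.
These bounds meet, so rank(T) = 2.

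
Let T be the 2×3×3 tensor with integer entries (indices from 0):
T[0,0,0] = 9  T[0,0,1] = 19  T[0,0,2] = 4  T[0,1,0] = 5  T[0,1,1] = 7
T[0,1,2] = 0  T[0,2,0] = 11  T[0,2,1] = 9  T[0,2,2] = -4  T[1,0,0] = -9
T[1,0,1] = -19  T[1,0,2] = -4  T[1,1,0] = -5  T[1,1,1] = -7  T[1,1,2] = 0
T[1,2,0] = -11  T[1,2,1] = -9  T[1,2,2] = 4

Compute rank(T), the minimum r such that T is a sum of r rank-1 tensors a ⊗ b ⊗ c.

Lower bound: the mode-3 unfolding of T (rows indexed by k, columns by (i,j) = (0,0), (0,1), (0,2), (1,0), (1,1), (1,2)) is [[9, 5, 11, -9, -5, -11], [19, 7, 9, -19, -7, -9], [4, 0, -4, -4, 0, 4]].
There the 2×2 minor on rows k ∈ {0, 1}, columns (i,j) ∈ {(0,0), (0,1)} is det [[9, 5], [19, 7]] = -32 ≠ 0, so this unfolding has rank ≥ 2; CP rank is at least every unfolding rank, so rank(T) ≥ 2. (Unfolding ranks only ever bound the CP rank from below — rank(T) can be strictly larger than all of them — so the matching upper bound has to come from an explicit 2-term decomposition.)
Upper bound — finding two terms. Every mode-1 slice of T is a multiple of one matrix: T[i,:,:] = a[i]·M with a = (1, -1) and M = [[9, 19, 4], [5, 7, 0], [11, 9, -4]] (rows indexed by j, columns by k). So it suffices to write M as a sum of two rank-1 matrices.
The rows of M satisfy (row 0) = 4·(row 1) − (row 2), so splitting by rows, M = (4, 1, 0)(5, 7, 0)ᵀ + (-1, 0, 1)(11, 9, -4)ᵀ.
Hence T = (1, -1) ⊗ (4, 1, 0) ⊗ (5, 7, 0) + (1, -1) ⊗ (-1, 0, 1) ⊗ (11, 9, -4), so rank(T) ≤ 2.
These bounds meet, so rank(T) = 2.

2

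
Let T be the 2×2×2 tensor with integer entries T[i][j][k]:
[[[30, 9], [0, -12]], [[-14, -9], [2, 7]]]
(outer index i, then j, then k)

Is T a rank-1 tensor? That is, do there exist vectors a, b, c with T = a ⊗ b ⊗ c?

The mode-2 unfolding of T (rows indexed by j, columns by (i,k) = (0,0), (0,1), (1,0), (1,1)) is [[30, 9, -14, -9], [0, -12, 2, 7]].
There the 2×2 minor on rows j ∈ {0, 1}, columns (i,k) ∈ {(0,0), (0,1)} is det [[30, 9], [0, -12]] = -360 ≠ 0, so this unfolding has rank ≥ 2; CP rank is at least every unfolding rank, so rank(T) ≥ 2.
In particular rank(T) ≥ 2 > 1, so T is not rank-1.

No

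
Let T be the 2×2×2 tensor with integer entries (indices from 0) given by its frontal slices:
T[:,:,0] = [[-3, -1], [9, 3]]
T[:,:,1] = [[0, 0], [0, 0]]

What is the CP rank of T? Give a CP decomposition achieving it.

rank(T) = 1

Lower bound: T ≠ 0 (e.g. T[0,0,0] = -3), so rank(T) ≥ 1.
Upper bound: if T = a ⊗ b ⊗ c then every fibre of T is a multiple of the corresponding factor, so read the factors off the fibres through the nonzero entry T[0,0,0] = -3.
The mode-1 fibre T[:,0,0] = [-3, 9] gives a = (1, -3) (primitive direction); the mode-2 fibre T[0,:,0] = [-3, -1] gives b = (3, 1); then c[k] = T[0,0,k] / (a[0]·b[0]) = [-3, 0] / 3 = (-1, 0).
Expanding (1, -3) ⊗ (3, 1) ⊗ (-1, 0) reproduces all 8 entries of T, so T = (1, -3) ⊗ (3, 1) ⊗ (-1, 0) and rank(T) ≤ 1.
These bounds meet, so rank(T) = 1.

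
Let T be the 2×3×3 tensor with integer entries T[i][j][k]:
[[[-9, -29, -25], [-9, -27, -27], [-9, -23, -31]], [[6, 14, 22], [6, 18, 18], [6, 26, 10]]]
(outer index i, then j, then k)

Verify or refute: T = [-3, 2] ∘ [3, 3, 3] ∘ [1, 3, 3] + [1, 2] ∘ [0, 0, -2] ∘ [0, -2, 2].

Reconstruct entry (0,0,1) from the claimed factors: Σₗ aₗ[0]bₗ[0]cₗ[1] = (-3)·(3)·(3) + (1)·(0)·(-2) = -27, but T[0,0,1] = -29. The claim is false.

No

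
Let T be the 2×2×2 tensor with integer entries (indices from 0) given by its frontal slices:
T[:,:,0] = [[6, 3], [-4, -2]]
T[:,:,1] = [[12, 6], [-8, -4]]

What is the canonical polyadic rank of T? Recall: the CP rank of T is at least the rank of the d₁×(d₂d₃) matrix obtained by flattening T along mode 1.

Lower bound: T ≠ 0 (e.g. T[0,0,0] = 6), so rank(T) ≥ 1.
Upper bound: if T = a ⊗ b ⊗ c then every fibre of T is a multiple of the corresponding factor, so read the factors off the fibres through the nonzero entry T[0,0,0] = 6.
The mode-1 fibre T[:,0,0] = [6, -4] gives a = [3, -2] (primitive direction); the mode-2 fibre T[0,:,0] = [6, 3] gives b = [2, 1]; then c[k] = T[0,0,k] / (a[0]·b[0]) = [6, 12] / 6 = [1, 2].
Expanding [3, -2] ⊗ [2, 1] ⊗ [1, 2] reproduces all 8 entries of T, so T = [3, -2] ⊗ [2, 1] ⊗ [1, 2] and rank(T) ≤ 1.
These bounds meet, so rank(T) = 1.

1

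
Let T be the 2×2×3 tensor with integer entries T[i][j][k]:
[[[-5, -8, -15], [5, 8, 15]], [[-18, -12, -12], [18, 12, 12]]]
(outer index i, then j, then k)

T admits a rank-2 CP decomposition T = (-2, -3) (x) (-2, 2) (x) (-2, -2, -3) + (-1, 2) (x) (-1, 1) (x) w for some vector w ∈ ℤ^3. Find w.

w = (3, 0, -3)

Subtract the known terms from T to get the rank-1 residual R = (-1, 2) (x) (-1, 1) (x) w, so R[i,j,k] = a[i]·b[j]·w[k]. Pick indices with nonzero a[0]·b[0] = (-1)·(-1) = 1. Only the fibre through (0,0,·) is needed: R[0,0,:] = T[0,0,:] − Σₗ aₗ[0]bₗ[0]cₗ = [-5, -8, -15] − (-2)·(-2)·(-2, -2, -3) = [3, 0, -3]. Then w[k] = R[0,0,k] / 1 for each k, giving w = [3, 0, -3] / 1 = (3, 0, -3).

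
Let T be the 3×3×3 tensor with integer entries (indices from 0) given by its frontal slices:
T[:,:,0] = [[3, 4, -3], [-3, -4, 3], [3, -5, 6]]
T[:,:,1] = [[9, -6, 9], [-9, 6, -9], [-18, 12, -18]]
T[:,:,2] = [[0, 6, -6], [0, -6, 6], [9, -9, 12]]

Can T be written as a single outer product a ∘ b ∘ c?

No

The mode-3 unfolding of T (rows indexed by k, columns by (i,j) = (0,0), (0,1), (0,2), (1,0), (1,1), (1,2), (2,0), (2,1), (2,2)) is [[3, 4, -3, -3, -4, 3, 3, -5, 6], [9, -6, 9, -9, 6, -9, -18, 12, -18], [0, 6, -6, 0, -6, 6, 9, -9, 12]].
There the 2×2 minor on rows k ∈ {0, 1}, columns (i,j) ∈ {(0,0), (0,1)} is det [[3, 4], [9, -6]] = -54 ≠ 0, so this unfolding has rank ≥ 2; CP rank is at least every unfolding rank, so rank(T) ≥ 2.
In particular rank(T) ≥ 2 > 1, so T is not rank-1.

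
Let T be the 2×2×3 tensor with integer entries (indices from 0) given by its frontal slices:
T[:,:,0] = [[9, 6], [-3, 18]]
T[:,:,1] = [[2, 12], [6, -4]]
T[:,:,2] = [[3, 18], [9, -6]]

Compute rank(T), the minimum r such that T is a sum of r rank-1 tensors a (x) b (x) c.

2

Lower bound: the mode-3 unfolding of T (rows indexed by k, columns by (i,j) = (0,0), (0,1), (1,0), (1,1)) is [[9, 6, -3, 18], [2, 12, 6, -4], [3, 18, 9, -6]].
There the 2×2 minor on rows k ∈ {0, 1}, columns (i,j) ∈ {(0,0), (0,1)} is det [[9, 6], [2, 12]] = 96 ≠ 0, so this unfolding has rank ≥ 2; CP rank is at least every unfolding rank, so rank(T) ≥ 2. (This is only a lower bound: in general the CP rank may exceed every unfolding rank, so we still need to exhibit 2 rank-1 terms summing to T.)
Upper bound — finding two terms. Write S_k = T[:,:,k] for the frontal slices: S₀ = [[9, 6], [-3, 18]], S₁ = [[2, 12], [6, -4]], S₂ = [[3, 18], [9, -6]].
If T = a₁ (x) b₁ (x) c₁ + a₂ (x) b₂ (x) c₂ then each S_k = c₁[k]·a₁b₁ᵀ + c₂[k]·a₂b₂ᵀ. S₀ and S₁ are linearly independent, so a₁b₁ᵀ and a₂b₂ᵀ must span the same plane of matrices: they are the rank-1 matrices of the form x·S₀ + y·S₁.
det(x·S₀ + y·S₁) is 180·x² − 80·y² = 20·(3·x − 2·y)(3·x + 2·y), vanishing at (x:y) = (2:3) and (2:-3).
M₁ = 2·S₀ + 3·S₁ = [[24, 48], [12, 24]] = 12·[2, 1][1, 2]ᵀ and M₂ = 2·S₀ − 3·S₁ = [[12, -24], [-24, 48]] = 12·[1, -2][1, -2]ᵀ, so take a₁ = [2, 1], b₁ = [1, 2], a₂ = [1, -2], b₂ = [1, -2].
Each slice is an integer combination of E₁ = a₁b₁ᵀ and E₂ = a₂b₂ᵀ: S₀ = 3·E₁ + 3·E₂, S₁ = 2·E₁ − 2·E₂, S₂ = 3·E₁ − 3·E₂; reading off coefficients, c₁ = [3, 2, 3] and c₂ = [3, -2, -3].
Hence T = [2, 1] (x) [1, 2] (x) [3, 2, 3] + [1, -2] (x) [1, -2] (x) [3, -2, -3], so rank(T) ≤ 2.
These bounds meet, so rank(T) = 2.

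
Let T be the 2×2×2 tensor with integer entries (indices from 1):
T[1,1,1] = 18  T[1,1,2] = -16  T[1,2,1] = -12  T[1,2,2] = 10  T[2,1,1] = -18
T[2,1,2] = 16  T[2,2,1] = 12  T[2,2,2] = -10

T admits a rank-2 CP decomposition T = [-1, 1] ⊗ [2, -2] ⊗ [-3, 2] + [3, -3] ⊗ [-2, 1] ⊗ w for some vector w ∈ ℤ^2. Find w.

w = [-2, 2]

Subtract the known terms from T to get the rank-1 residual R = [3, -3] ⊗ [-2, 1] ⊗ w, so R[i,j,k] = a[i]·b[j]·w[k]. Pick indices with nonzero a[1]·b[1] = (3)·(-2) = -6. Only the fibre through (1,1,·) is needed: R[1,1,:] = T[1,1,:] − Σₗ aₗ[1]bₗ[1]cₗ = [18, -16] − (-1)·(2)·[-3, 2] = [12, -12]. Then w[k] = R[1,1,k] / -6 for each k, giving w = [12, -12] / -6 = [-2, 2].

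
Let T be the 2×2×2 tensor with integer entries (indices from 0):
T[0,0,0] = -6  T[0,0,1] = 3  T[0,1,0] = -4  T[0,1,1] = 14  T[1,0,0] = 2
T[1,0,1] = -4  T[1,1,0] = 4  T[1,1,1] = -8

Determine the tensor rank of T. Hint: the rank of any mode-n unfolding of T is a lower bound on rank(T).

Lower bound: the mode-1 unfolding of T (rows indexed by i, columns by (j,k) = (0,0), (0,1), (1,0), (1,1)) is [[-6, 3, -4, 14], [2, -4, 4, -8]].
There the 2×2 minor on rows i ∈ {0, 1}, columns (j,k) ∈ {(0,0), (0,1)} is det [[-6, 3], [2, -4]] = 18 ≠ 0, so this unfolding has rank ≥ 2; CP rank is at least every unfolding rank, so rank(T) ≥ 2. (This is only a lower bound: in general the CP rank may exceed every unfolding rank, so we still need to exhibit 2 rank-1 terms summing to T.)
Upper bound — finding two terms. Write S_k = T[:,:,k] for the frontal slices: S₀ = [[-6, -4], [2, 4]], S₁ = [[3, 14], [-4, -8]].
If T = a₁ ⊗ b₁ ⊗ c₁ + a₂ ⊗ b₂ ⊗ c₂ then each S_k = c₁[k]·a₁b₁ᵀ + c₂[k]·a₂b₂ᵀ. S₀ and S₁ are linearly independent, so a₁b₁ᵀ and a₂b₂ᵀ must span the same plane of matrices: they are the rank-1 matrices of the form x·S₀ + y·S₁.
det(x·S₀ + y·S₁) is −16·x² + 16·xy + 32·y² = (-16)·(x − 2·y)(x + y), vanishing at (x:y) = (2:1) and (1:-1).
M₁ = 2·S₀ + S₁ = [[-9, 6], [0, 0]] = (-3)·[1, 0][3, -2]ᵀ and M₂ = S₀ − S₁ = [[-9, -18], [6, 12]] = (-3)·[3, -2][1, 2]ᵀ, so take a₁ = [1, 0], b₁ = [3, -2], a₂ = [3, -2], b₂ = [1, 2].
Each slice is an integer combination of E₁ = a₁b₁ᵀ and E₂ = a₂b₂ᵀ: S₀ = −E₁ − E₂, S₁ = −E₁ + 2·E₂; reading off coefficients, c₁ = [-1, -1] and c₂ = [-1, 2].
Hence T = [1, 0] ⊗ [3, -2] ⊗ [-1, -1] + [3, -2] ⊗ [1, 2] ⊗ [-1, 2], so rank(T) ≤ 2.
These bounds meet, so rank(T) = 2.

2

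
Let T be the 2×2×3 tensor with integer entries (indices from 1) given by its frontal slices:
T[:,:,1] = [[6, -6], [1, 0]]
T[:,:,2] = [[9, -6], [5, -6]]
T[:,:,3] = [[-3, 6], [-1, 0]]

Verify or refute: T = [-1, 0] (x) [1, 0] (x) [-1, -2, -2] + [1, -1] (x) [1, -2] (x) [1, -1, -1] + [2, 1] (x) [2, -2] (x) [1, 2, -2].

Reconstruct entry (1,1,3) from the claimed factors: Σₗ aₗ[1]bₗ[1]cₗ[3] = (-1)·(1)·(-2) + (1)·(1)·(-1) + (2)·(2)·(-2) = -7, but T[1,1,3] = -3. The claim is false.

No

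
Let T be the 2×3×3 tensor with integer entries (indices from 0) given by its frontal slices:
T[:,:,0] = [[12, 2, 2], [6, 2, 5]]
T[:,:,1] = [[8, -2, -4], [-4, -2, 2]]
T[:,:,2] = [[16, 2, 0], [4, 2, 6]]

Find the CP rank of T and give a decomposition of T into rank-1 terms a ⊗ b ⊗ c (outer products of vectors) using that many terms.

Lower bound: in the mode-3 unfolding of T (rows indexed by k, columns by (i,j)) the 3×3 minor on rows k ∈ {0, 1, 2}, columns (i,j) ∈ {(0,0), (0,1), (0,2)} is det [[12, 2, 2], [8, -2, -4], [16, 2, 0]] = 64 ≠ 0, so that unfolding has rank ≥ 3 and hence rank(T) ≥ 3 (CP rank is at least every unfolding rank, though it can be larger).
Upper bound: T is a sum of 3 rank-1 terms, T = [1, 1] ⊗ [0, 1, 0] ⊗ [-2, -2, -2] + [1, 1] ⊗ [2, 1, 1] ⊗ [4, 0, 4] + [2, -1] ⊗ [2, 0, -1] ⊗ [1, 2, 2] (written with every a and b primitive with positive leading entry and the scale carried by c; CP decompositions are not unique, and this one is verified by expanding entrywise), so rank(T) ≤ 3.
These bounds meet, so rank(T) = 3.

rank(T) = 3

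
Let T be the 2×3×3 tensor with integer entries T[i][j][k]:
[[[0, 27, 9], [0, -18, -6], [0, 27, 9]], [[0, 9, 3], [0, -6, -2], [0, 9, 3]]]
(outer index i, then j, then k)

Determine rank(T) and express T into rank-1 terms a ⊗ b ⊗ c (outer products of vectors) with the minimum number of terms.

rank(T) = 1

Lower bound: T ≠ 0 (e.g. T[0,0,1] = 27), so rank(T) ≥ 1.
Upper bound: if T = a ⊗ b ⊗ c then every fibre of T is a multiple of the corresponding factor, so read the factors off the fibres through the nonzero entry T[0,0,1] = 27.
The mode-1 fibre T[:,0,1] = [27, 9] gives a = (3, 1) (primitive direction); the mode-2 fibre T[0,:,1] = [27, -18, 27] gives b = (3, -2, 3); then c[k] = T[0,0,k] / (a[0]·b[0]) = [0, 27, 9] / 9 = (0, 3, 1).
Expanding (3, 1) ⊗ (3, -2, 3) ⊗ (0, 3, 1) reproduces all 18 entries of T, so T = (3, 1) ⊗ (3, -2, 3) ⊗ (0, 3, 1) and rank(T) ≤ 1.
These bounds meet, so rank(T) = 1.
Check entry T[0,0,1] = 27: (3)·(3)·(3) = 27.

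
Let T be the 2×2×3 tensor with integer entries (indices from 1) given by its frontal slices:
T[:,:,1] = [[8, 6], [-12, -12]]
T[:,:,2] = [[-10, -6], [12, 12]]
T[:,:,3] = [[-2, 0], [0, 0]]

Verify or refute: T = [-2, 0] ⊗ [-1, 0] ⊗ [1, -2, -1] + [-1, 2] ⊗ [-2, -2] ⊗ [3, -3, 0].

Yes

Reconstruct entrywise from the claimed factors. For example, T[2,2,3] = 0 and Σₗ aₗ[2]bₗ[2]cₗ[3] = (0)·(0)·(-1) + (2)·(-2)·(0) = 0; checking all 12 entries, every one matches. The claim holds.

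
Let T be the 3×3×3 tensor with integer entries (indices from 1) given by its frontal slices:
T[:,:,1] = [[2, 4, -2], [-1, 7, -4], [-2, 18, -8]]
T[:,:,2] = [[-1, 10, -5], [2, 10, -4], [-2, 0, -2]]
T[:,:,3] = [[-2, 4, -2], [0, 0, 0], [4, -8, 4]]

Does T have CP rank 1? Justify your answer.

The mode-1 unfolding of T (rows indexed by i, columns by (j,k) = (1,1), (1,2), (1,3), (2,1), (2,2), (2,3), (3,1), (3,2), (3,3)) is [[2, -1, -2, 4, 10, 4, -2, -5, -2], [-1, 2, 0, 7, 10, 0, -4, -4, 0], [-2, -2, 4, 18, 0, -8, -8, -2, 4]].
There the 3×3 minor on rows i ∈ {1, 2, 3}, columns (j,k) ∈ {(1,1), (1,2), (2,1)} is det [[2, -1, 4], [-1, 2, 7], [-2, -2, 18]] = 120 ≠ 0, so this unfolding has rank ≥ 3; CP rank is at least every unfolding rank, so rank(T) ≥ 3.
In particular rank(T) ≥ 3 > 1, so T is not rank-1.

No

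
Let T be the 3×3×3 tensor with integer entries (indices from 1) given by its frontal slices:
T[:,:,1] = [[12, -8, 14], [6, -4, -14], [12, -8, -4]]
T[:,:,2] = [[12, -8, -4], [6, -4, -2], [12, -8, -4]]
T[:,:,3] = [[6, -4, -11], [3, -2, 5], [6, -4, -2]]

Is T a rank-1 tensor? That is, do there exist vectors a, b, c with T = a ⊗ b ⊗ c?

The mode-1 unfolding of T (rows indexed by i, columns by (j,k) = (1,1), (1,2), (1,3), (2,1), (2,2), (2,3), (3,1), (3,2), (3,3)) is [[12, 12, 6, -8, -8, -4, 14, -4, -11], [6, 6, 3, -4, -4, -2, -14, -2, 5], [12, 12, 6, -8, -8, -4, -4, -4, -2]].
There the 2×2 minor on rows i ∈ {1, 2}, columns (j,k) ∈ {(1,1), (3,1)} is det [[12, 14], [6, -14]] = -252 ≠ 0, so this unfolding has rank ≥ 2; CP rank is at least every unfolding rank, so rank(T) ≥ 2.
In particular rank(T) ≥ 2 > 1, so T is not rank-1.

No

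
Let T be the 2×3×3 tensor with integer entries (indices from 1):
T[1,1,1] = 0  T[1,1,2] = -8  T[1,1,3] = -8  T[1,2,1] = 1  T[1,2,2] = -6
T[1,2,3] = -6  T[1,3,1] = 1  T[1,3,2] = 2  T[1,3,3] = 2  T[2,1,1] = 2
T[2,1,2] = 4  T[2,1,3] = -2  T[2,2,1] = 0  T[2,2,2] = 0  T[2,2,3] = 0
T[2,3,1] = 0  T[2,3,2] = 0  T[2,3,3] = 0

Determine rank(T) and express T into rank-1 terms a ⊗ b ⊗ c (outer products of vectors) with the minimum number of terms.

rank(T) = 3

Lower bound: the mode-3 unfolding of T (rows indexed by k, columns by (i,j) = (1,1), (1,2), (1,3), (2,1), (2,2), (2,3)) is [[0, 1, 1, 2, 0, 0], [-8, -6, 2, 4, 0, 0], [-8, -6, 2, -2, 0, 0]].
There the 3×3 minor on rows k ∈ {1, 2, 3}, columns (i,j) ∈ {(1,1), (1,2), (2,1)} is det [[0, 1, 2], [-8, -6, 4], [-8, -6, -2]] = -48 ≠ 0, so this unfolding has rank ≥ 3; CP rank is at least every unfolding rank, so rank(T) ≥ 3. (Unfolding ranks only ever bound the CP rank from below — rank(T) can be strictly larger than all of them — so the matching upper bound has to come from an explicit 3-term decomposition.)
Upper bound: T is a sum of 3 rank-1 terms, T = [0, 1] ⊗ [1, 0, 0] ⊗ [2, 4, -2] + [1, 0] ⊗ [0, 1, 1] ⊗ [1, 2, 2] + [1, 0] ⊗ [1, 1, 0] ⊗ [0, -8, -8] (written with every a and b primitive with positive leading entry and the scale carried by c; CP decompositions are not unique, and this one is verified by expanding entrywise), so rank(T) ≤ 3.
These bounds meet, so rank(T) = 3.
Check entry T[1,1,3] = -8: (0)·(1)·(-2) + (1)·(0)·(2) + (1)·(1)·(-8) = -8.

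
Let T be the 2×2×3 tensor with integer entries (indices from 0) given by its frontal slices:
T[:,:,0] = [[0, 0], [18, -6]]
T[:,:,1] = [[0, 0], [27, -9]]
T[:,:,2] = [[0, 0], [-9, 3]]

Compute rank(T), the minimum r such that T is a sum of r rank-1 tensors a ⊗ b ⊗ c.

1

Lower bound: T ≠ 0 (e.g. T[1,0,0] = 18), so rank(T) ≥ 1.
Upper bound: the mode-1 fibre T[:,0,0] = [0, 18] gives a = (0, 1) (primitive direction); the mode-2 fibre T[1,:,0] = [18, -6] gives b = (3, -1); then c[k] = T[1,0,k] / (a[1]·b[0]) = [18, 27, -9] / 3 = (6, 9, -3).
Expanding (0, 1) ⊗ (3, -1) ⊗ (6, 9, -3) reproduces all 12 entries of T, so T = (0, 1) ⊗ (3, -1) ⊗ (6, 9, -3) and rank(T) ≤ 1.
These bounds meet, so rank(T) = 1.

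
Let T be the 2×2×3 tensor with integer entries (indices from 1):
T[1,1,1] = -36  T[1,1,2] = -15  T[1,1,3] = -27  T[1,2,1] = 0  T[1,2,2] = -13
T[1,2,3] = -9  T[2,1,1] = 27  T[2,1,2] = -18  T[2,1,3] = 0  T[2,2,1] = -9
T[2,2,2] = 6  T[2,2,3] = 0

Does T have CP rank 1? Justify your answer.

No

The mode-1 unfolding of T (rows indexed by i, columns by (j,k) = (1,1), (1,2), (1,3), (2,1), (2,2), (2,3)) is [[-36, -15, -27, 0, -13, -9], [27, -18, 0, -9, 6, 0]].
There the 2×2 minor on rows i ∈ {1, 2}, columns (j,k) ∈ {(1,1), (1,2)} is det [[-36, -15], [27, -18]] = 1053 ≠ 0, so this unfolding has rank ≥ 2; CP rank is at least every unfolding rank, so rank(T) ≥ 2.
In particular rank(T) ≥ 2 > 1, so T is not rank-1.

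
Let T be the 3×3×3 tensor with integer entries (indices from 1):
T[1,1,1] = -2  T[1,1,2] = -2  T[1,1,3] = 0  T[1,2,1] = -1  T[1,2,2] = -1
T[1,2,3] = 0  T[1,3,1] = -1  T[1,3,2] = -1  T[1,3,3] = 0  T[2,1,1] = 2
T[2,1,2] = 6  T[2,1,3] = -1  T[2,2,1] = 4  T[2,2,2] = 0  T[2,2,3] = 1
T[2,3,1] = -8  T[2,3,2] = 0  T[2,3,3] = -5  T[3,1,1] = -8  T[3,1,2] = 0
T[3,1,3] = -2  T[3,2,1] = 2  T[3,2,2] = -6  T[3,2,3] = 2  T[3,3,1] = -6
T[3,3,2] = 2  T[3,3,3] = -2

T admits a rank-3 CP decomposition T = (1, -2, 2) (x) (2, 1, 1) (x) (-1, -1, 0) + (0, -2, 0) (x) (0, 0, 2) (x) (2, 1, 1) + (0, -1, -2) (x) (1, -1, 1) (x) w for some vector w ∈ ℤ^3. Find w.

w = (2, -2, 1)

Subtract the known terms from T to get the rank-1 residual R = (0, -1, -2) (x) (1, -1, 1) (x) w, so R[i,j,k] = a[i]·b[j]·w[k]. Pick indices with nonzero a[2]·b[1] = (-1)·(1) = -1. Only the fibre through (2,1,·) is needed: R[2,1,:] = T[2,1,:] − Σₗ aₗ[2]bₗ[1]cₗ = [2, 6, -1] − (-2)·(2)·(-1, -1, 0) − (-2)·(0)·(2, 1, 1) = [-2, 2, -1]. Then w[k] = R[2,1,k] / -1 for each k, giving w = [-2, 2, -1] / -1 = (2, -2, 1).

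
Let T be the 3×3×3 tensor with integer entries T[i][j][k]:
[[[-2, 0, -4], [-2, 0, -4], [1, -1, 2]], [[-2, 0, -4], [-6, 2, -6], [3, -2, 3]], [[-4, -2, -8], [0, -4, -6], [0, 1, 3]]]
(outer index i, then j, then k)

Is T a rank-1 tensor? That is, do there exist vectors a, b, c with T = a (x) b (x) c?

The mode-3 unfolding of T (rows indexed by k, columns by (i,j) = (0,0), (0,1), (0,2), (1,0), (1,1), (1,2), (2,0), (2,1), (2,2)) is [[-2, -2, 1, -2, -6, 3, -4, 0, 0], [0, 0, -1, 0, 2, -2, -2, -4, 1], [-4, -4, 2, -4, -6, 3, -8, -6, 3]].
There the 3×3 minor on rows k ∈ {0, 1, 2}, columns (i,j) ∈ {(0,0), (0,2), (1,1)} is det [[-2, 1, -6], [0, -1, 2], [-4, 2, -6]] = 12 ≠ 0, so this unfolding has rank ≥ 3; CP rank is at least every unfolding rank, so rank(T) ≥ 3.
In particular rank(T) ≥ 3 > 1, so T is not rank-1.

No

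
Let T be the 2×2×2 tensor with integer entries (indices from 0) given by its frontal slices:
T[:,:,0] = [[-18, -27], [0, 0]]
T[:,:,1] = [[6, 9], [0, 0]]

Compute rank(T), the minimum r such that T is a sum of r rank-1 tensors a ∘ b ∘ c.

1

Lower bound: T ≠ 0 (e.g. T[0,0,0] = -18), so rank(T) ≥ 1.
Upper bound: if T = a ∘ b ∘ c then every fibre of T is a multiple of the corresponding factor, so read the factors off the fibres through the nonzero entry T[0,0,0] = -18.
The mode-1 fibre T[:,0,0] = [-18, 0] gives a = [1, 0] (primitive direction); the mode-2 fibre T[0,:,0] = [-18, -27] gives b = [2, 3]; then c[k] = T[0,0,k] / (a[0]·b[0]) = [-18, 6] / 2 = [-9, 3].
Expanding [1, 0] ∘ [2, 3] ∘ [-9, 3] reproduces all 8 entries of T, so T = [1, 0] ∘ [2, 3] ∘ [-9, 3] and rank(T) ≤ 1.
These bounds meet, so rank(T) = 1.
Check entry T[1,1,0] = 0: (0)·(3)·(-9) = 0.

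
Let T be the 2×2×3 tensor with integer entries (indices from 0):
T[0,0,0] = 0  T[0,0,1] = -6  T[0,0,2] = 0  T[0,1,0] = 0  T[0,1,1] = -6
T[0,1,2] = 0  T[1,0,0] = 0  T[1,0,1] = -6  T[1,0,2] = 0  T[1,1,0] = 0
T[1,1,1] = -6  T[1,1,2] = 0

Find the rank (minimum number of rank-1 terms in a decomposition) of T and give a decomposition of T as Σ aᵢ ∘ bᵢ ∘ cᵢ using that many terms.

rank(T) = 1

Lower bound: T ≠ 0 (e.g. T[0,0,1] = -6), so rank(T) ≥ 1.
Upper bound: if T = a ∘ b ∘ c then every fibre of T is a multiple of the corresponding factor, so read the factors off the fibres through the nonzero entry T[0,0,1] = -6.
The mode-1 fibre T[:,0,1] = [-6, -6] gives a = [1, 1] (primitive direction); the mode-2 fibre T[0,:,1] = [-6, -6] gives b = [1, 1]; then c[k] = T[0,0,k] / (a[0]·b[0]) = [0, -6, 0] / 1 = [0, -6, 0].
Expanding [1, 1] ∘ [1, 1] ∘ [0, -6, 0] reproduces all 12 entries of T, so T = [1, 1] ∘ [1, 1] ∘ [0, -6, 0] and rank(T) ≤ 1.
These bounds meet, so rank(T) = 1.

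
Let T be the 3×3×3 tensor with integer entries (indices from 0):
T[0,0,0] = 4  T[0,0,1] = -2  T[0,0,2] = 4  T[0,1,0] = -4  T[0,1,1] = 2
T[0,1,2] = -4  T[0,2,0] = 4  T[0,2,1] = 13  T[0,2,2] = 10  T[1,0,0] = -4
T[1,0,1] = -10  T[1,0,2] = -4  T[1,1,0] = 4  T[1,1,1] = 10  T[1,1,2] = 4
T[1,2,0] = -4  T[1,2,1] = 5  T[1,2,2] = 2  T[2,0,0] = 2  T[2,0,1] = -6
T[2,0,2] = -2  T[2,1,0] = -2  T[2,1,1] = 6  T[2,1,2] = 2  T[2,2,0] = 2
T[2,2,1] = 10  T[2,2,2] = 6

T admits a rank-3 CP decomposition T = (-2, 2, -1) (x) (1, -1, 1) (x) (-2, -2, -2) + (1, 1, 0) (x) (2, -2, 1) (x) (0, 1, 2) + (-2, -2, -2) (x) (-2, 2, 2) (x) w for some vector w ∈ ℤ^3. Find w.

Subtract the known terms from T to get the rank-1 residual R = (-2, -2, -2) (x) (-2, 2, 2) (x) w, so R[i,j,k] = a[i]·b[j]·w[k]. Pick indices with nonzero a[0]·b[0] = (-2)·(-2) = 4. Only the fibre through (0,0,·) is needed: R[0,0,:] = T[0,0,:] − Σₗ aₗ[0]bₗ[0]cₗ = [4, -2, 4] − (-2)·(1)·(-2, -2, -2) − (1)·(2)·(0, 1, 2) = [0, -8, -4]. Then w[k] = R[0,0,k] / 4 for each k, giving w = [0, -8, -4] / 4 = (0, -2, -1).

w = (0, -2, -1)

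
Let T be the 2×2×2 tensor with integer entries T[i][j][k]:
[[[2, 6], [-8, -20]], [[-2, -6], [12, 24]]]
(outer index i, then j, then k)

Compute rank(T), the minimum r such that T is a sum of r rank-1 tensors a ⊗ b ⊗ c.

2

Lower bound: the mode-2 unfolding of T (rows indexed by j, columns by (i,k) = (0,0), (0,1), (1,0), (1,1)) is [[2, 6, -2, -6], [-8, -20, 12, 24]].
There the 2×2 minor on rows j ∈ {0, 1}, columns (i,k) ∈ {(0,0), (0,1)} is det [[2, 6], [-8, -20]] = 8 ≠ 0, so this unfolding has rank ≥ 2; CP rank is at least every unfolding rank, so rank(T) ≥ 2. (Flattening ranks never certify an upper bound on CP rank; for that we must actually write T with 2 rank-1 terms.)
Upper bound — finding two terms. Write S_k = T[:,:,k] for the frontal slices: S₀ = [[2, -8], [-2, 12]], S₁ = [[6, -20], [-6, 24]].
If T = a₁ ⊗ b₁ ⊗ c₁ + a₂ ⊗ b₂ ⊗ c₂ then each S_k = c₁[k]·a₁b₁ᵀ + c₂[k]·a₂b₂ᵀ. S₀ and S₁ are linearly independent, so a₁b₁ᵀ and a₂b₂ᵀ must span the same plane of matrices: they are the rank-1 matrices of the form x·S₀ + y·S₁.
det(x·S₀ + y·S₁) is 8·x² + 32·xy + 24·y² = 8·(x + 3·y)(x + y), vanishing at (x:y) = (3:-1) and (1:-1).
M₁ = 3·S₀ − S₁ = [[0, -4], [0, 12]] = (-4)·[1, -3][0, 1]ᵀ and M₂ = S₀ − S₁ = [[-4, 12], [4, -12]] = (-4)·[1, -1][1, -3]ᵀ, so take a₁ = [1, -3], b₁ = [0, 1], a₂ = [1, -1], b₂ = [1, -3].
Each slice is an integer combination of E₁ = a₁b₁ᵀ and E₂ = a₂b₂ᵀ: S₀ = −2·E₁ + 2·E₂, S₁ = −2·E₁ + 6·E₂; reading off coefficients, c₁ = [-2, -2] and c₂ = [2, 6].
Hence T = [1, -3] ⊗ [0, 1] ⊗ [-2, -2] + [1, -1] ⊗ [1, -3] ⊗ [2, 6], so rank(T) ≤ 2.
These bounds meet, so rank(T) = 2.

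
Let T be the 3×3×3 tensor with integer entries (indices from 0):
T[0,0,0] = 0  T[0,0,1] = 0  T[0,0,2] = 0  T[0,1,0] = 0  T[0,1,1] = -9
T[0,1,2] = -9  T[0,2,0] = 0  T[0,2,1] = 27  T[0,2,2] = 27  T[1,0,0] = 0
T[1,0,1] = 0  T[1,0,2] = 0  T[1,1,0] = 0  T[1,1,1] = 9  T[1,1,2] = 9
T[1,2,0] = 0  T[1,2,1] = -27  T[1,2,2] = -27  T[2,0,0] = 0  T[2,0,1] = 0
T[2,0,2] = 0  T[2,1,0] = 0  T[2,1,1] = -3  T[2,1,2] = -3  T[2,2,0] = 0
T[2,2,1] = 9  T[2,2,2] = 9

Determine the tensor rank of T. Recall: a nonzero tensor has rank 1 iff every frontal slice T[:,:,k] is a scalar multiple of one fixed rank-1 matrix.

1

Lower bound: T ≠ 0 (e.g. T[0,1,1] = -9), so rank(T) ≥ 1.
Upper bound: the mode-1 fibre T[:,1,1] = [-9, 9, -3] gives a = [3, -3, 1] (primitive direction); the mode-2 fibre T[0,:,1] = [0, -9, 27] gives b = [0, 1, -3]; then c[k] = T[0,1,k] / (a[0]·b[1]) = [0, -9, -9] / 3 = [0, -3, -3].
Expanding [3, -3, 1] ∘ [0, 1, -3] ∘ [0, -3, -3] reproduces all 27 entries of T, so T = [3, -3, 1] ∘ [0, 1, -3] ∘ [0, -3, -3] and rank(T) ≤ 1.
These bounds meet, so rank(T) = 1.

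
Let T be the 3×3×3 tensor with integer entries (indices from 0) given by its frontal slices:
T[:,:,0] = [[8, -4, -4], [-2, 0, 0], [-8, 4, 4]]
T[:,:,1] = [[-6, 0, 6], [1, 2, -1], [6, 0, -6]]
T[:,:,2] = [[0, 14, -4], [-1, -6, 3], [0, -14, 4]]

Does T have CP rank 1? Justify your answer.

No

The mode-2 unfolding of T (rows indexed by j, columns by (i,k) = (0,0), (0,1), (0,2), (1,0), (1,1), (1,2), (2,0), (2,1), (2,2)) is [[8, -6, 0, -2, 1, -1, -8, 6, 0], [-4, 0, 14, 0, 2, -6, 4, 0, -14], [-4, 6, -4, 0, -1, 3, 4, -6, 4]].
There the 3×3 minor on rows j ∈ {0, 1, 2}, columns (i,k) ∈ {(0,0), (0,1), (0,2)} is det [[8, -6, 0], [-4, 0, 14], [-4, 6, -4]] = -240 ≠ 0, so this unfolding has rank ≥ 3; CP rank is at least every unfolding rank, so rank(T) ≥ 3.
In particular rank(T) ≥ 3 > 1, so T is not rank-1.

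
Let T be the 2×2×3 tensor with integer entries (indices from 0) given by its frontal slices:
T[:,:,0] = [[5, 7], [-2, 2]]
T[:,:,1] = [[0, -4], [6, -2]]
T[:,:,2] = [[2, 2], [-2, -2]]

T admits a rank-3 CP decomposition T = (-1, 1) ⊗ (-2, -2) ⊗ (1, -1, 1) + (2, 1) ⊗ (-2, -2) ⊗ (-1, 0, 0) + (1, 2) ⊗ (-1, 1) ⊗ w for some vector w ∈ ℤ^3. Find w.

w = (1, -2, 0)

Subtract the known terms from T to get the rank-1 residual R = (1, 2) ⊗ (-1, 1) ⊗ w, so R[i,j,k] = a[i]·b[j]·w[k]. Pick indices with nonzero a[0]·b[0] = (1)·(-1) = -1. Only the fibre through (0,0,·) is needed: R[0,0,:] = T[0,0,:] − Σₗ aₗ[0]bₗ[0]cₗ = [5, 0, 2] − (-1)·(-2)·(1, -1, 1) − (2)·(-2)·(-1, 0, 0) = [-1, 2, 0]. Then w[k] = R[0,0,k] / -1 for each k, giving w = [-1, 2, 0] / -1 = (1, -2, 0).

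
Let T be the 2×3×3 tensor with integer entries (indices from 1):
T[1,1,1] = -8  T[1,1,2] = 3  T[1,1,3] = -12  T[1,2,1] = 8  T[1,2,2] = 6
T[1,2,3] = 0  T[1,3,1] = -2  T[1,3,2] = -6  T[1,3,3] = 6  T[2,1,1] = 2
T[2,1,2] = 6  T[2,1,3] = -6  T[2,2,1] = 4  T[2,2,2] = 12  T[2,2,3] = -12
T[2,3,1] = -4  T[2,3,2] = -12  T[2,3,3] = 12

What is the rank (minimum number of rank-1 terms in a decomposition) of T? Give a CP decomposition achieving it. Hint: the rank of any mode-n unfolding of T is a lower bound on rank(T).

Lower bound: the mode-3 unfolding of T (rows indexed by k, columns by (i,j) = (1,1), (1,2), (1,3), (2,1), (2,2), (2,3)) is [[-8, 8, -2, 2, 4, -4], [3, 6, -6, 6, 12, -12], [-12, 0, 6, -6, -12, 12]].
There the 2×2 minor on rows k ∈ {1, 2}, columns (i,j) ∈ {(1,1), (1,2)} is det [[-8, 8], [3, 6]] = -72 ≠ 0, so this unfolding has rank ≥ 2; CP rank is at least every unfolding rank, so rank(T) ≥ 2. (Flattening ranks never certify an upper bound on CP rank; for that we must actually write T with 2 rank-1 terms.)
Upper bound — finding two terms. Write S_k = T[:,:,k] for the frontal slices: S₁ = [[-8, 8, -2], [2, 4, -4]], S₂ = [[3, 6, -6], [6, 12, -12]], S₃ = [[-12, 0, 6], [-6, -12, 12]].
If T = a₁ ⊗ b₁ ⊗ c₁ + a₂ ⊗ b₂ ⊗ c₂ then each S_k = c₁[k]·a₁b₁ᵀ + c₂[k]·a₂b₂ᵀ. S₁ and S₂ are linearly independent, so a₁b₁ᵀ and a₂b₂ᵀ must span the same plane of matrices: they are the rank-1 matrices of the form x·S₁ + y·S₂.
The 2×2 minor of x·S₁ + y·S₂ on rows {1,2}, columns {1,2} is −48·x² − 144·xy = (-48)·(x + 3·y)(x), vanishing at (x:y) = (3:-1) and (0:1).
M₁ = 3·S₁ − S₂ = [[-27, 18, 0], [0, 0, 0]] = (-9)·(1, 0)(3, -2, 0)ᵀ and M₂ = S₂ = [[3, 6, -6], [6, 12, -12]] = 3·(1, 2)(1, 2, -2)ᵀ, so take a₁ = (1, 0), b₁ = (3, -2, 0), a₂ = (1, 2), b₂ = (1, 2, -2).
Each slice is an integer combination of E₁ = a₁b₁ᵀ and E₂ = a₂b₂ᵀ: S₁ = −3·E₁ + E₂, S₂ = 3·E₂, S₃ = −3·E₁ − 3·E₂; reading off coefficients, c₁ = (-3, 0, -3) and c₂ = (1, 3, -3).
Hence T = (1, 0) ⊗ (3, -2, 0) ⊗ (-3, 0, -3) + (1, 2) ⊗ (1, 2, -2) ⊗ (1, 3, -3), so rank(T) ≤ 2.
These bounds meet, so rank(T) = 2.

rank(T) = 2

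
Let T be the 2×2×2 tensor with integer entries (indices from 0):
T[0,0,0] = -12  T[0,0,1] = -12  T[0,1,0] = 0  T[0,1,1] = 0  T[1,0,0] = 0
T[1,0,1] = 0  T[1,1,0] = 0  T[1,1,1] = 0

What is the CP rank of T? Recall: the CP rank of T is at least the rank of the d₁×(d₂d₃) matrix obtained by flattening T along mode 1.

1

Lower bound: T ≠ 0 (e.g. T[0,0,0] = -12), so rank(T) ≥ 1.
Upper bound: if T = a ⊗ b ⊗ c then every fibre of T is a multiple of the corresponding factor, so read the factors off the fibres through the nonzero entry T[0,0,0] = -12.
The mode-1 fibre T[:,0,0] = [-12, 0] gives a = [1, 0] (primitive direction); the mode-2 fibre T[0,:,0] = [-12, 0] gives b = [1, 0]; then c[k] = T[0,0,k] / (a[0]·b[0]) = [-12, -12] / 1 = [-12, -12].
Expanding [1, 0] ⊗ [1, 0] ⊗ [-12, -12] reproduces all 8 entries of T, so T = [1, 0] ⊗ [1, 0] ⊗ [-12, -12] and rank(T) ≤ 1.
These bounds meet, so rank(T) = 1.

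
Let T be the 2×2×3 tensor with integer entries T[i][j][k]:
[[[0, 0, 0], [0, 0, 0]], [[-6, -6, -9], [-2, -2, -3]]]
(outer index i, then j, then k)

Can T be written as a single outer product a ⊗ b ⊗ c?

If T = a ⊗ b ⊗ c then every fibre of T is a multiple of the corresponding factor, so read the factors off the fibres through the nonzero entry T[1,0,0] = -6.
The mode-1 fibre T[:,0,0] = [0, -6] gives a = [0, 1] (primitive direction); the mode-2 fibre T[1,:,0] = [-6, -2] gives b = [3, 1]; then c[k] = T[1,0,k] / (a[1]·b[0]) = [-6, -6, -9] / 3 = [-2, -2, -3].
Expanding [0, 1] ⊗ [3, 1] ⊗ [-2, -2, -3] reproduces all 12 entries of T, so T = [0, 1] ⊗ [3, 1] ⊗ [-2, -2, -3] and rank(T) ≤ 1.
Equivalently every frontal slice T[:,:,k] is c[k] times the rank-1 matrix [0, 1] ⊗ [3, 1]. So T has rank 1 (it is nonzero).

Yes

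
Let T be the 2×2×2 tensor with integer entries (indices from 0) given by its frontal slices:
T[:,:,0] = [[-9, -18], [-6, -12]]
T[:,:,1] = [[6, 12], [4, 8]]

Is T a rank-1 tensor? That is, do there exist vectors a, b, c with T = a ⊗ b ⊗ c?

Yes

If T = a ⊗ b ⊗ c then every fibre of T is a multiple of the corresponding factor, so read the factors off the fibres through the nonzero entry T[0,0,0] = -9.
The mode-1 fibre T[:,0,0] = [-9, -6] gives a = [3, 2] (primitive direction); the mode-2 fibre T[0,:,0] = [-9, -18] gives b = [1, 2]; then c[k] = T[0,0,k] / (a[0]·b[0]) = [-9, 6] / 3 = [-3, 2].
Expanding [3, 2] ⊗ [1, 2] ⊗ [-3, 2] reproduces all 8 entries of T, so T = [3, 2] ⊗ [1, 2] ⊗ [-3, 2] and rank(T) ≤ 1.
Equivalently every frontal slice T[:,:,k] is c[k] times the rank-1 matrix [3, 2] ⊗ [1, 2]. So T has rank 1 (it is nonzero).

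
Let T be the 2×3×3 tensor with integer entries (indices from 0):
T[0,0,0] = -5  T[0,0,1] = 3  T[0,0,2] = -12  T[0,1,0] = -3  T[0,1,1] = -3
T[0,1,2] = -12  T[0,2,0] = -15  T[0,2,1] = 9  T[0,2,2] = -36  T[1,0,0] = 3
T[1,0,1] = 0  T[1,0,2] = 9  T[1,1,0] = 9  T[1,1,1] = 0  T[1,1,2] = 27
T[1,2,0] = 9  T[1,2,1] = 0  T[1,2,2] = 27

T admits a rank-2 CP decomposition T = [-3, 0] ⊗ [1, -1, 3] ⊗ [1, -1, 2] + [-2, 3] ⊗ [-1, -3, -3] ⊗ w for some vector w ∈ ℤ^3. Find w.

Subtract the known terms from T to get the rank-1 residual R = [-2, 3] ⊗ [-1, -3, -3] ⊗ w, so R[i,j,k] = a[i]·b[j]·w[k]. Pick indices with nonzero a[0]·b[0] = (-2)·(-1) = 2. Only the fibre through (0,0,·) is needed: R[0,0,:] = T[0,0,:] − Σₗ aₗ[0]bₗ[0]cₗ = [-5, 3, -12] − (-3)·(1)·[1, -1, 2] = [-2, 0, -6]. Then w[k] = R[0,0,k] / 2 for each k, giving w = [-2, 0, -6] / 2 = [-1, 0, -3].

w = [-1, 0, -3]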